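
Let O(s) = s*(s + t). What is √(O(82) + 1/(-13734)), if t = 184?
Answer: √457137726682/4578 ≈ 147.69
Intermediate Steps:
O(s) = s*(184 + s) (O(s) = s*(s + 184) = s*(184 + s))
√(O(82) + 1/(-13734)) = √(82*(184 + 82) + 1/(-13734)) = √(82*266 - 1/13734) = √(21812 - 1/13734) = √(299566007/13734) = √457137726682/4578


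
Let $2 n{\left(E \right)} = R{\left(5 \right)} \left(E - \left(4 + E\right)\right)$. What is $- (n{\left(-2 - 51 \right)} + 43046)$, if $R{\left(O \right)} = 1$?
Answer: $-43044$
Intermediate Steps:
$n{\left(E \right)} = -2$ ($n{\left(E \right)} = \frac{1 \left(E - \left(4 + E\right)\right)}{2} = \frac{1 \left(-4\right)}{2} = \frac{1}{2} \left(-4\right) = -2$)
$- (n{\left(-2 - 51 \right)} + 43046) = - (-2 + 43046) = \left(-1\right) 43044 = -43044$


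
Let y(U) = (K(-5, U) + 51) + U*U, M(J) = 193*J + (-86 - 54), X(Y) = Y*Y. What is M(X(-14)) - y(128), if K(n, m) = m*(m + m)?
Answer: -11515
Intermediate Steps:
X(Y) = Y**2
K(n, m) = 2*m**2 (K(n, m) = m*(2*m) = 2*m**2)
M(J) = -140 + 193*J (M(J) = 193*J - 140 = -140 + 193*J)
y(U) = 51 + 3*U**2 (y(U) = (2*U**2 + 51) + U*U = (51 + 2*U**2) + U**2 = 51 + 3*U**2)
M(X(-14)) - y(128) = (-140 + 193*(-14)**2) - (51 + 3*128**2) = (-140 + 193*196) - (51 + 3*16384) = (-140 + 37828) - (51 + 49152) = 37688 - 1*49203 = 37688 - 49203 = -11515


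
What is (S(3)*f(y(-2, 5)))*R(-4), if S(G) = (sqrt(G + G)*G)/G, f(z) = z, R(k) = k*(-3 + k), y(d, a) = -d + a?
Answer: 196*sqrt(6) ≈ 480.10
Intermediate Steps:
y(d, a) = a - d
S(G) = sqrt(2)*sqrt(G) (S(G) = (sqrt(2*G)*G)/G = ((sqrt(2)*sqrt(G))*G)/G = (sqrt(2)*G**(3/2))/G = sqrt(2)*sqrt(G))
(S(3)*f(y(-2, 5)))*R(-4) = ((sqrt(2)*sqrt(3))*(5 - 1*(-2)))*(-4*(-3 - 4)) = (sqrt(6)*(5 + 2))*(-4*(-7)) = (sqrt(6)*7)*28 = (7*sqrt(6))*28 = 196*sqrt(6)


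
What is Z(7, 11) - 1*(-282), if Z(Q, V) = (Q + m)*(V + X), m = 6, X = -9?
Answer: 308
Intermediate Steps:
Z(Q, V) = (-9 + V)*(6 + Q) (Z(Q, V) = (Q + 6)*(V - 9) = (6 + Q)*(-9 + V) = (-9 + V)*(6 + Q))
Z(7, 11) - 1*(-282) = (-54 - 9*7 + 6*11 + 7*11) - 1*(-282) = (-54 - 63 + 66 + 77) + 282 = 26 + 282 = 308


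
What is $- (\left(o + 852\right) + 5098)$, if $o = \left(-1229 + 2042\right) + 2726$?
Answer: $-9489$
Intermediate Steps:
$o = 3539$ ($o = 813 + 2726 = 3539$)
$- (\left(o + 852\right) + 5098) = - (\left(3539 + 852\right) + 5098) = - (4391 + 5098) = \left(-1\right) 9489 = -9489$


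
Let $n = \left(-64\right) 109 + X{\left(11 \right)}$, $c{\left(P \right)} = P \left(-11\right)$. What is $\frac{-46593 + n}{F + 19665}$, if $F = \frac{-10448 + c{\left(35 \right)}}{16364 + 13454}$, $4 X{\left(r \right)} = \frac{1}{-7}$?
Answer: $- \frac{22362501097}{8209041918} \approx -2.7241$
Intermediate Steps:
$X{\left(r \right)} = - \frac{1}{28}$ ($X{\left(r \right)} = \frac{1}{4 \left(-7\right)} = \frac{1}{4} \left(- \frac{1}{7}\right) = - \frac{1}{28}$)
$c{\left(P \right)} = - 11 P$
$F = - \frac{10833}{29818}$ ($F = \frac{-10448 - 385}{16364 + 13454} = \frac{-10448 - 385}{29818} = \left(-10833\right) \frac{1}{29818} = - \frac{10833}{29818} \approx -0.3633$)
$n = - \frac{195329}{28}$ ($n = \left(-64\right) 109 - \frac{1}{28} = -6976 - \frac{1}{28} = - \frac{195329}{28} \approx -6976.0$)
$\frac{-46593 + n}{F + 19665} = \frac{-46593 - \frac{195329}{28}}{- \frac{10833}{29818} + 19665} = - \frac{1499933}{28 \cdot \frac{586360137}{29818}} = \left(- \frac{1499933}{28}\right) \frac{29818}{586360137} = - \frac{22362501097}{8209041918}$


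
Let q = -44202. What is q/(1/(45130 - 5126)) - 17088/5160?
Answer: -380175214432/215 ≈ -1.7683e+9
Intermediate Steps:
q/(1/(45130 - 5126)) - 17088/5160 = -44202/(1/(45130 - 5126)) - 17088/5160 = -44202/(1/40004) - 17088*1/5160 = -44202/1/40004 - 712/215 = -44202*40004 - 712/215 = -1768256808 - 712/215 = -380175214432/215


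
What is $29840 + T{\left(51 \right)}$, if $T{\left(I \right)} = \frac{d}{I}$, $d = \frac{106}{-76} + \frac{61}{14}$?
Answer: $\frac{202405114}{6783} \approx 29840.0$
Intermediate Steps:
$d = \frac{394}{133}$ ($d = 106 \left(- \frac{1}{76}\right) + 61 \cdot \frac{1}{14} = - \frac{53}{38} + \frac{61}{14} = \frac{394}{133} \approx 2.9624$)
$T{\left(I \right)} = \frac{394}{133 I}$
$29840 + T{\left(51 \right)} = 29840 + \frac{394}{133 \cdot 51} = 29840 + \frac{394}{133} \cdot \frac{1}{51} = 29840 + \frac{394}{6783} = \frac{202405114}{6783}$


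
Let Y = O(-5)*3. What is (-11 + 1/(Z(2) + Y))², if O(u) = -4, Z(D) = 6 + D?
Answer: 2025/16 ≈ 126.56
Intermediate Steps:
Y = -12 (Y = -4*3 = -12)
(-11 + 1/(Z(2) + Y))² = (-11 + 1/((6 + 2) - 12))² = (-11 + 1/(8 - 12))² = (-11 + 1/(-4))² = (-11 - ¼)² = (-45/4)² = 2025/16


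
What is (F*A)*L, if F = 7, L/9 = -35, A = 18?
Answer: -39690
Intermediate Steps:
L = -315 (L = 9*(-35) = -315)
(F*A)*L = (7*18)*(-315) = 126*(-315) = -39690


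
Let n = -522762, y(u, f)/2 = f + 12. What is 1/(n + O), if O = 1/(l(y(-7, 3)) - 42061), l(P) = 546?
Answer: -41515/21702464431 ≈ -1.9129e-6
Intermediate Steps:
y(u, f) = 24 + 2*f (y(u, f) = 2*(f + 12) = 2*(12 + f) = 24 + 2*f)
O = -1/41515 (O = 1/(546 - 42061) = 1/(-41515) = -1/41515 ≈ -2.4088e-5)
1/(n + O) = 1/(-522762 - 1/41515) = 1/(-21702464431/41515) = -41515/21702464431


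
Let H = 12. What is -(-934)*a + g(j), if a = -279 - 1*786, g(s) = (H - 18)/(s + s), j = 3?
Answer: -994711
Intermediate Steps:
g(s) = -3/s (g(s) = (12 - 18)/(s + s) = -6*1/(2*s) = -3/s)
a = -1065 (a = -279 - 786 = -1065)
-(-934)*a + g(j) = -(-934)*(-1065) - 3/3 = -934*1065 - 3*⅓ = -994710 - 1 = -994711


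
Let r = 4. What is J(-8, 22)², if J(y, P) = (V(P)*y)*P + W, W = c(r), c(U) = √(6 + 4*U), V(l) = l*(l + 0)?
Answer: (85184 - √22)² ≈ 7.2555e+9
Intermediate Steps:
V(l) = l² (V(l) = l*l = l²)
W = √22 (W = √(6 + 4*4) = √(6 + 16) = √22 ≈ 4.6904)
J(y, P) = √22 + y*P³ (J(y, P) = (P²*y)*P + √22 = (y*P²)*P + √22 = y*P³ + √22 = √22 + y*P³)
J(-8, 22)² = (√22 - 8*22³)² = (√22 - 8*10648)² = (√22 - 85184)² = (-85184 + √22)²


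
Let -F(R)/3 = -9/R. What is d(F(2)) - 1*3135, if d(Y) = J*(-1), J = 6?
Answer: -3141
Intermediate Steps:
F(R) = 27/R (F(R) = -(-27)/R = 27/R)
d(Y) = -6 (d(Y) = 6*(-1) = -6)
d(F(2)) - 1*3135 = -6 - 1*3135 = -6 - 3135 = -3141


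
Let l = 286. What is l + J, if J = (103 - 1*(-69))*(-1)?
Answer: 114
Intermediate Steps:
J = -172 (J = (103 + 69)*(-1) = 172*(-1) = -172)
l + J = 286 - 172 = 114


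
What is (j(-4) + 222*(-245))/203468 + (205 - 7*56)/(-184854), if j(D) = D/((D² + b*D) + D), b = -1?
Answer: -20032413515/75223747344 ≈ -0.26630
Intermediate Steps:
j(D) = 1/D (j(D) = D/((D² - D) + D) = D/(D²) = D/D² = 1/D)
(j(-4) + 222*(-245))/203468 + (205 - 7*56)/(-184854) = (1/(-4) + 222*(-245))/203468 + (205 - 7*56)/(-184854) = (-¼ - 54390)*(1/203468) + (205 - 392)*(-1/184854) = -217561/4*1/203468 - 187*(-1/184854) = -217561/813872 + 187/184854 = -20032413515/75223747344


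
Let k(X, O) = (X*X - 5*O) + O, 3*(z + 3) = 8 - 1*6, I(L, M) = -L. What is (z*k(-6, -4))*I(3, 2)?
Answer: 364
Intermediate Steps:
z = -7/3 (z = -3 + (8 - 1*6)/3 = -3 + (8 - 6)/3 = -3 + (⅓)*2 = -3 + ⅔ = -7/3 ≈ -2.3333)
k(X, O) = X² - 4*O (k(X, O) = (X² - 5*O) + O = X² - 4*O)
(z*k(-6, -4))*I(3, 2) = (-7*((-6)² - 4*(-4))/3)*(-1*3) = -7*(36 + 16)/3*(-3) = -7/3*52*(-3) = -364/3*(-3) = 364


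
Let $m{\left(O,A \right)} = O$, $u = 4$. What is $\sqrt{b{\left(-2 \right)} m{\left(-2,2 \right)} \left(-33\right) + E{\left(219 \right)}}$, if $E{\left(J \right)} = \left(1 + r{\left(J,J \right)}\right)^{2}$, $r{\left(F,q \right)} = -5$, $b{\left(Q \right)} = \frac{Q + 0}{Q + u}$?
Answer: $5 i \sqrt{2} \approx 7.0711 i$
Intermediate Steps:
$b{\left(Q \right)} = \frac{Q}{4 + Q}$ ($b{\left(Q \right)} = \frac{Q + 0}{Q + 4} = \frac{Q}{4 + Q}$)
$E{\left(J \right)} = 16$ ($E{\left(J \right)} = \left(1 - 5\right)^{2} = \left(-4\right)^{2} = 16$)
$\sqrt{b{\left(-2 \right)} m{\left(-2,2 \right)} \left(-33\right) + E{\left(219 \right)}} = \sqrt{- \frac{2}{4 - 2} \left(-2\right) \left(-33\right) + 16} = \sqrt{- \frac{2}{2} \left(-2\right) \left(-33\right) + 16} = \sqrt{\left(-2\right) \frac{1}{2} \left(-2\right) \left(-33\right) + 16} = \sqrt{\left(-1\right) \left(-2\right) \left(-33\right) + 16} = \sqrt{2 \left(-33\right) + 16} = \sqrt{-66 + 16} = \sqrt{-50} = 5 i \sqrt{2}$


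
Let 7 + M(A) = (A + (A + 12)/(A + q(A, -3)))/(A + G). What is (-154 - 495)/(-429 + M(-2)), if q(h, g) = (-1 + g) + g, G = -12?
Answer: 5841/3922 ≈ 1.4893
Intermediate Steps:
q(h, g) = -1 + 2*g
M(A) = -7 + (A + (12 + A)/(-7 + A))/(-12 + A) (M(A) = -7 + (A + (A + 12)/(A + (-1 + 2*(-3))))/(A - 12) = -7 + (A + (12 + A)/(A + (-1 - 6)))/(-12 + A) = -7 + (A + (12 + A)/(A - 7))/(-12 + A) = -7 + (A + (12 + A)/(-7 + A))/(-12 + A))
(-154 - 495)/(-429 + M(-2)) = (-154 - 495)/(-429 + (-576 - 6*(-2)² + 127*(-2))/(84 + (-2)² - 19*(-2))) = -649/(-429 + (-576 - 6*4 - 254)/(84 + 4 + 38)) = -649/(-429 + (-576 - 24 - 254)/126) = -649/(-429 + (1/126)*(-854)) = -649/(-429 - 61/9) = -649/(-3922/9) = -649*(-9/3922) = 5841/3922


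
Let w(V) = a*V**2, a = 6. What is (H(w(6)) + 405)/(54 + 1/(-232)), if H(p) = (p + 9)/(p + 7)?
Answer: 21005280/2793521 ≈ 7.5193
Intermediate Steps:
w(V) = 6*V**2
H(p) = (9 + p)/(7 + p)
(H(w(6)) + 405)/(54 + 1/(-232)) = ((9 + 6*6**2)/(7 + 6*6**2) + 405)/(54 + 1/(-232)) = ((9 + 6*36)/(7 + 6*36) + 405)/(54 - 1/232) = ((9 + 216)/(7 + 216) + 405)/(12527/232) = (225/223 + 405)*(232/12527) = (90540/223)*(232/12527) = 21005280/2793521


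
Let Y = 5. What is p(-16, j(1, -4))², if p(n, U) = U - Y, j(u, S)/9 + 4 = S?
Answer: 5929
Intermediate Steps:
j(u, S) = -36 + 9*S
p(n, U) = -5 + U (p(n, U) = U - 1*5 = U - 5 = -5 + U)
p(-16, j(1, -4))² = (-5 + (-36 + 9*(-4)))² = (-5 + (-36 - 36))² = (-5 - 72)² = (-77)² = 5929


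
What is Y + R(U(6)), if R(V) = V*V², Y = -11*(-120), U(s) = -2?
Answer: 1312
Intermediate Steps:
Y = 1320
R(V) = V³
Y + R(U(6)) = 1320 + (-2)³ = 1320 - 8 = 1312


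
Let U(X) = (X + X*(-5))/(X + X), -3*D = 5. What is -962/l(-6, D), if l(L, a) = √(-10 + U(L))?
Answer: 481*I*√3/3 ≈ 277.71*I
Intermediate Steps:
D = -5/3 (D = -⅓*5 = -5/3 ≈ -1.6667)
U(X) = -2 (U(X) = (X - 5*X)/((2*X)) = (-4*X)*(1/(2*X)) = -2)
l(L, a) = 2*I*√3 (l(L, a) = √(-10 - 2) = √(-12) = 2*I*√3)
-962/l(-6, D) = -962*(-I*√3/6) = -(-481)*I*√3/3 = 481*I*√3/3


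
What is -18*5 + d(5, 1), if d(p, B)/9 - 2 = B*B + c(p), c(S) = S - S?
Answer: -63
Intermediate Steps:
c(S) = 0
d(p, B) = 18 + 9*B² (d(p, B) = 18 + 9*(B*B + 0) = 18 + 9*(B² + 0) = 18 + 9*B²)
-18*5 + d(5, 1) = -18*5 + (18 + 9*1²) = -90 + (18 + 9*1) = -90 + (18 + 9) = -90 + 27 = -63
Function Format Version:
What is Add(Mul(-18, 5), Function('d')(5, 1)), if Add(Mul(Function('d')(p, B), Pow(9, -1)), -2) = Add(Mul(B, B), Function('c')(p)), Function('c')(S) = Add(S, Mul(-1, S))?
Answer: -63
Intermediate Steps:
Function('c')(S) = 0
Function('d')(p, B) = Add(18, Mul(9, Pow(B, 2))) (Function('d')(p, B) = Add(18, Mul(9, Add(Mul(B, B), 0))) = Add(18, Mul(9, Add(Pow(B, 2), 0))) = Add(18, Mul(9, Pow(B, 2))))
Add(Mul(-18, 5), Function('d')(5, 1)) = Add(Mul(-18, 5), Add(18, Mul(9, Pow(1, 2)))) = Add(-90, Add(18, Mul(9, 1))) = Add(-90, Add(18, 9)) = Add(-90, 27) = -63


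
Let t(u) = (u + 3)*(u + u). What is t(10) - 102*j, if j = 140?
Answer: -14020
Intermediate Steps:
t(u) = 2*u*(3 + u) (t(u) = (3 + u)*(2*u) = 2*u*(3 + u))
t(10) - 102*j = 2*10*(3 + 10) - 102*140 = 2*10*13 - 14280 = 260 - 14280 = -14020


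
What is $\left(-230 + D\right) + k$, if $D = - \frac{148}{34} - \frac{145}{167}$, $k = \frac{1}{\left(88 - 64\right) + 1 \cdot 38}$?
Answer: $- \frac{41400327}{176018} \approx -235.21$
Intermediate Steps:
$k = \frac{1}{62}$ ($k = \frac{1}{24 + 38} = \frac{1}{62} \approx 0.016129$)
$D = - \frac{14823}{2839}$ ($D = \left(-148\right) \frac{1}{34} - \frac{145}{167} = - \frac{74}{17} - \frac{145}{167} = - \frac{14823}{2839} \approx -5.2212$)
$\left(-230 + D\right) + k = \left(-230 - \frac{14823}{2839}\right) + \frac{1}{62} = - \frac{667793}{2839} + \frac{1}{62} = - \frac{41400327}{176018}$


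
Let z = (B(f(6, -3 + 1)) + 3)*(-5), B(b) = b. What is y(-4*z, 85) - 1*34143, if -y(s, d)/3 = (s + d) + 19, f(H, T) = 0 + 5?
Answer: -34935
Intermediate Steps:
f(H, T) = 5
z = -40 (z = (5 + 3)*(-5) = 8*(-5) = -40)
y(s, d) = -57 - 3*d - 3*s (y(s, d) = -3*((s + d) + 19) = -3*((d + s) + 19) = -3*(19 + d + s) = -57 - 3*d - 3*s)
y(-4*z, 85) - 1*34143 = (-57 - 3*85 - (-12)*(-40)) - 1*34143 = (-57 - 255 - 3*160) - 34143 = (-57 - 255 - 480) - 34143 = -792 - 34143 = -34935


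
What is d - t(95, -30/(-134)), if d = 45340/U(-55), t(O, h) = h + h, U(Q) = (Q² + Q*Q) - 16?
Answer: 1428380/202139 ≈ 7.0663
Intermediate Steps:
U(Q) = -16 + 2*Q² (U(Q) = (Q² + Q²) - 16 = 2*Q² - 16 = -16 + 2*Q²)
t(O, h) = 2*h
d = 22670/3017 (d = 45340/(-16 + 2*(-55)²) = 45340/(-16 + 2*3025) = 45340/(-16 + 6050) = 45340/6034 = 45340*(1/6034) = 22670/3017 ≈ 7.5141)
d - t(95, -30/(-134)) = 22670/3017 - 2*(-30/(-134)) = 22670/3017 - 2*(-30*(-1/134)) = 22670/3017 - 2*15/67 = 22670/3017 - 1*30/67 = 22670/3017 - 30/67 = 1428380/202139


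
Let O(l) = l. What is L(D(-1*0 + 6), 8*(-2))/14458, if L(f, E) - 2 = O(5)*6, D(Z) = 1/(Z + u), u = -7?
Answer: 16/7229 ≈ 0.0022133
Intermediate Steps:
D(Z) = 1/(-7 + Z) (D(Z) = 1/(Z - 7) = 1/(-7 + Z))
L(f, E) = 32 (L(f, E) = 2 + 5*6 = 2 + 30 = 32)
L(D(-1*0 + 6), 8*(-2))/14458 = 32/14458 = 32*(1/14458) = 16/7229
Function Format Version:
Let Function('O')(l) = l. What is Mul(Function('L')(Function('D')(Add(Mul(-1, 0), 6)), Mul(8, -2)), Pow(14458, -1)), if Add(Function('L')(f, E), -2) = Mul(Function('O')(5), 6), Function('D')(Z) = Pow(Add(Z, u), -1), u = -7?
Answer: Rational(16, 7229) ≈ 0.0022133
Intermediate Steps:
Function('D')(Z) = Pow(Add(-7, Z), -1) (Function('D')(Z) = Pow(Add(Z, -7), -1) = Pow(Add(-7, Z), -1))
Function('L')(f, E) = 32 (Function('L')(f, E) = Add(2, Mul(5, 6)) = Add(2, 30) = 32)
Mul(Function('L')(Function('D')(Add(Mul(-1, 0), 6)), Mul(8, -2)), Pow(14458, -1)) = Mul(32, Pow(14458, -1)) = Mul(32, Rational(1, 14458)) = Rational(16, 7229)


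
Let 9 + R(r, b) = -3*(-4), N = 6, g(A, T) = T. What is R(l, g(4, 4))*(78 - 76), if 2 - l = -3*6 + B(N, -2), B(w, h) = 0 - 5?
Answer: 6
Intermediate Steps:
B(w, h) = -5
l = 25 (l = 2 - (-3*6 - 5) = 2 - (-18 - 5) = 2 - 1*(-23) = 2 + 23 = 25)
R(r, b) = 3 (R(r, b) = -9 - 3*(-4) = -9 + 12 = 3)
R(l, g(4, 4))*(78 - 76) = 3*(78 - 76) = 3*2 = 6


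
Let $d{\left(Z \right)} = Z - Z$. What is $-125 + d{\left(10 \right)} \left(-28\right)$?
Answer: $-125$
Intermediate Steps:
$d{\left(Z \right)} = 0$
$-125 + d{\left(10 \right)} \left(-28\right) = -125 + 0 \left(-28\right) = -125 + 0 = -125$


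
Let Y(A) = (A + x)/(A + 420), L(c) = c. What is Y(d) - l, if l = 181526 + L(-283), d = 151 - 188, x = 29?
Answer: -69416077/383 ≈ -1.8124e+5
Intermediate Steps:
d = -37
Y(A) = (29 + A)/(420 + A) (Y(A) = (A + 29)/(A + 420) = (29 + A)/(420 + A))
l = 181243 (l = 181526 - 283 = 181243)
Y(d) - l = (29 - 37)/(420 - 37) - 1*181243 = -8/383 - 181243 = -69416077/383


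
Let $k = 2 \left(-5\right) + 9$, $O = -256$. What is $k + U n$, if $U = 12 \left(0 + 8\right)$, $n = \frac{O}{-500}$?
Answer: $\frac{6019}{125} \approx 48.152$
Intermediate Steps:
$k = -1$ ($k = -10 + 9 = -1$)
$n = \frac{64}{125}$ ($n = - \frac{256}{-500} = \left(-256\right) \left(- \frac{1}{500}\right) = \frac{64}{125} \approx 0.512$)
$U = 96$ ($U = 12 \cdot 8 = 96$)
$k + U n = -1 + 96 \cdot \frac{64}{125} = -1 + \frac{6144}{125} = \frac{6019}{125}$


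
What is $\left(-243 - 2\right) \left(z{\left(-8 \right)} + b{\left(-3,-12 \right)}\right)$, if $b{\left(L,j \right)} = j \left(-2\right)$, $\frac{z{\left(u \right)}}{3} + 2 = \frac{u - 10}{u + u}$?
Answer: $- \frac{41895}{8} \approx -5236.9$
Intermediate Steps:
$z{\left(u \right)} = -6 + \frac{3 \left(-10 + u\right)}{2 u}$ ($z{\left(u \right)} = -6 + 3 \frac{u - 10}{u + u} = -6 + 3 \frac{-10 + u}{2 u} = -6 + \frac{3 \left(-10 + u\right)}{2 u}$)
$b{\left(L,j \right)} = - 2 j$
$\left(-243 - 2\right) \left(z{\left(-8 \right)} + b{\left(-3,-12 \right)}\right) = \left(-243 - 2\right) \left(\left(- \frac{9}{2} - \frac{15}{-8}\right) - -24\right) = - 245 \left(\left(- \frac{9}{2} - - \frac{15}{8}\right) + 24\right) = - 245 \left(\left(- \frac{9}{2} + \frac{15}{8}\right) + 24\right) = - 245 \left(- \frac{21}{8} + 24\right) = \left(-245\right) \frac{171}{8} = - \frac{41895}{8}$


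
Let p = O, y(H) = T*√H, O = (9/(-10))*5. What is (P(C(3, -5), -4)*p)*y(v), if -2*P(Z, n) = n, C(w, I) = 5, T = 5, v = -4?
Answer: -90*I ≈ -90.0*I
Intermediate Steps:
P(Z, n) = -n/2
O = -9/2 (O = (9*(-⅒))*5 = -9/10*5 = -9/2 ≈ -4.5000)
y(H) = 5*√H
p = -9/2 ≈ -4.5000
(P(C(3, -5), -4)*p)*y(v) = (-½*(-4)*(-9/2))*(5*√(-4)) = (2*(-9/2))*(5*(2*I)) = -90*I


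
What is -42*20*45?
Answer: -37800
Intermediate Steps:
-42*20*45 = -840*45 = -37800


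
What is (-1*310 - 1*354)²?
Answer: 440896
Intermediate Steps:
(-1*310 - 1*354)² = (-310 - 354)² = (-664)² = 440896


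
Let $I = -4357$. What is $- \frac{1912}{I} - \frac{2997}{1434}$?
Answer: $- \frac{3438707}{2082646} \approx -1.6511$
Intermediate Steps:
$- \frac{1912}{I} - \frac{2997}{1434} = - \frac{1912}{-4357} - \frac{2997}{1434} = \left(-1912\right) \left(- \frac{1}{4357}\right) - \frac{999}{478} = \frac{1912}{4357} - \frac{999}{478} = - \frac{3438707}{2082646}$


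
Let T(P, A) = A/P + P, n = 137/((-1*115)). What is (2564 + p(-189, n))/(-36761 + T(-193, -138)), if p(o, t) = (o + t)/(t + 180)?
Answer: -847618365/12221248916 ≈ -0.069356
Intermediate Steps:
n = -137/115 (n = 137/(-115) = 137*(-1/115) = -137/115 ≈ -1.1913)
T(P, A) = P + A/P (T(P, A) = A/P + P = P + A/P)
p(o, t) = (o + t)/(180 + t)
(2564 + p(-189, n))/(-36761 + T(-193, -138)) = (2564 + (-189 - 137/115)/(180 - 137/115))/(-36761 + (-193 - 138/(-193))) = (2564 - 21872/115/(20563/115))/(-36761 + (-193 - 138*(-1/193))) = (2564 + (115/20563)*(-21872/115))/(-36761 + (-193 + 138/193)) = (2564 - 21872/20563)/(-36761 - 37111/193) = 52701660/(20563*(-7131984/193)) = (52701660/20563)*(-193/7131984) = -847618365/12221248916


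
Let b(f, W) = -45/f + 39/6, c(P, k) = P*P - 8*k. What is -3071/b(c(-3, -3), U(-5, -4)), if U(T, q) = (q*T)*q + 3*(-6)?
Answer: -67562/113 ≈ -597.89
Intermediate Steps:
c(P, k) = P² - 8*k
U(T, q) = -18 + T*q² (U(T, q) = (T*q)*q - 18 = T*q² - 18 = -18 + T*q²)
b(f, W) = 13/2 - 45/f (b(f, W) = -45/f + 39*(⅙) = -45/f + 13/2 = 13/2 - 45/f)
-3071/b(c(-3, -3), U(-5, -4)) = -3071/(13/2 - 45/((-3)² - 8*(-3))) = -3071/(13/2 - 45/(9 + 24)) = -3071/(13/2 - 45/33) = -3071/(13/2 - 45*1/33) = -3071/(13/2 - 15/11) = -3071/113/22 = -3071*22/113 = -67562/113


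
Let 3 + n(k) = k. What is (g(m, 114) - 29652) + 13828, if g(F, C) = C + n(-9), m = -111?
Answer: -15722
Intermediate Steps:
n(k) = -3 + k
g(F, C) = -12 + C (g(F, C) = C + (-3 - 9) = C - 12 = -12 + C)
(g(m, 114) - 29652) + 13828 = ((-12 + 114) - 29652) + 13828 = (102 - 29652) + 13828 = -29550 + 13828 = -15722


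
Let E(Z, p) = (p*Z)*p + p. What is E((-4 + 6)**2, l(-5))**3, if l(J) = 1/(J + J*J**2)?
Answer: -250047/603351125000 ≈ -4.1443e-7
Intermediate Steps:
l(J) = 1/(J + J**3)
E(Z, p) = p + Z*p**2 (E(Z, p) = (Z*p)*p + p = Z*p**2 + p = p + Z*p**2)
E((-4 + 6)**2, l(-5))**3 = ((1 + (-4 + 6)**2/(-5 + (-5)**3))/(-5 + (-5)**3))**3 = ((1 + 2**2/(-5 - 125))/(-5 - 125))**3 = ((1 + 4/(-130))/(-130))**3 = (-(1 + 4*(-1/130))/130)**3 = (-(1 - 2/65)/130)**3 = (-1/130*63/65)**3 = (-63/8450)**3 = -250047/603351125000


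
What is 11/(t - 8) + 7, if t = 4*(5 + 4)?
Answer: 207/28 ≈ 7.3929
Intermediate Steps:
t = 36 (t = 4*9 = 36)
11/(t - 8) + 7 = 11/(36 - 8) + 7 = 11/28 + 7 = 207/28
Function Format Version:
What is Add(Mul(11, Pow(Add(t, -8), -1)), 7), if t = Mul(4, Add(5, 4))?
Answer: Rational(207, 28) ≈ 7.3929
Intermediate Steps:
t = 36 (t = Mul(4, 9) = 36)
Add(Mul(11, Pow(Add(t, -8), -1)), 7) = Add(Mul(11, Pow(Add(36, -8), -1)), 7) = Add(Mul(11, Pow(28, -1)), 7) = Add(Mul(11, Rational(1, 28)), 7) = Add(Rational(11, 28), 7) = Rational(207, 28)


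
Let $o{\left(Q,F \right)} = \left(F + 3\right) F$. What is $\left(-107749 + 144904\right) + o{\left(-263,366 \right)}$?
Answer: $172209$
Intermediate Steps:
$o{\left(Q,F \right)} = F \left(3 + F\right)$ ($o{\left(Q,F \right)} = \left(3 + F\right) F = F \left(3 + F\right)$)
$\left(-107749 + 144904\right) + o{\left(-263,366 \right)} = \left(-107749 + 144904\right) + 366 \left(3 + 366\right) = 37155 + 366 \cdot 369 = 37155 + 135054 = 172209$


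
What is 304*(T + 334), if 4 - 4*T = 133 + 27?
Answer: 89680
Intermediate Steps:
T = -39 (T = 1 - (133 + 27)/4 = 1 - 1/4*160 = 1 - 40 = -39)
304*(T + 334) = 304*(-39 + 334) = 304*295 = 89680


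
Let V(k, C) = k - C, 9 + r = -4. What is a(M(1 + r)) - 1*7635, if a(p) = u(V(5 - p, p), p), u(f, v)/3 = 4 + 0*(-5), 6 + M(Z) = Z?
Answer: -7623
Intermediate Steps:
r = -13 (r = -9 - 4 = -13)
M(Z) = -6 + Z
u(f, v) = 12 (u(f, v) = 3*(4 + 0*(-5)) = 3*(4 + 0) = 3*4 = 12)
a(p) = 12
a(M(1 + r)) - 1*7635 = 12 - 1*7635 = 12 - 7635 = -7623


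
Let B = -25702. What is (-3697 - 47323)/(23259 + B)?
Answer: 51020/2443 ≈ 20.884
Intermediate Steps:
(-3697 - 47323)/(23259 + B) = (-3697 - 47323)/(23259 - 25702) = -51020/(-2443) = -51020*(-1/2443) = 51020/2443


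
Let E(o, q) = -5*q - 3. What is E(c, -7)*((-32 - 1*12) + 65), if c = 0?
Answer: 672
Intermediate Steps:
E(o, q) = -3 - 5*q
E(c, -7)*((-32 - 1*12) + 65) = (-3 - 5*(-7))*((-32 - 1*12) + 65) = (-3 + 35)*((-32 - 12) + 65) = 32*(-44 + 65) = 32*21 = 672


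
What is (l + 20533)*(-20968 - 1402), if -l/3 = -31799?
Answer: -2593354100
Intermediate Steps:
l = 95397 (l = -3*(-31799) = 95397)
(l + 20533)*(-20968 - 1402) = (95397 + 20533)*(-20968 - 1402) = 115930*(-22370) = -2593354100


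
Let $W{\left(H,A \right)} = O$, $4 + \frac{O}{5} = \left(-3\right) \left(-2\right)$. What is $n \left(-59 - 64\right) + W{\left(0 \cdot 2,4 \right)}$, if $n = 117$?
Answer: $-14381$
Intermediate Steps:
$O = 10$ ($O = -20 + 5 \left(\left(-3\right) \left(-2\right)\right) = -20 + 5 \cdot 6 = -20 + 30 = 10$)
$W{\left(H,A \right)} = 10$
$n \left(-59 - 64\right) + W{\left(0 \cdot 2,4 \right)} = 117 \left(-59 - 64\right) + 10 = 117 \left(-123\right) + 10 = -14391 + 10 = -14381$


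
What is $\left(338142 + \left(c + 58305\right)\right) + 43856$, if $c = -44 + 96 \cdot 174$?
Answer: $456963$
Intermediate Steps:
$c = 16660$ ($c = -44 + 16704 = 16660$)
$\left(338142 + \left(c + 58305\right)\right) + 43856 = \left(338142 + \left(16660 + 58305\right)\right) + 43856 = \left(338142 + 74965\right) + 43856 = 413107 + 43856 = 456963$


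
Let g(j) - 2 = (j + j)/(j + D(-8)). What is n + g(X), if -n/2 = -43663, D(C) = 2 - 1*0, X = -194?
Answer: 4191841/48 ≈ 87330.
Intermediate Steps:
D(C) = 2 (D(C) = 2 + 0 = 2)
n = 87326 (n = -2*(-43663) = 87326)
g(j) = 2 + 2*j/(2 + j) (g(j) = 2 + (j + j)/(j + 2) = 2 + (2*j)/(2 + j) = 2 + 2*j/(2 + j))
n + g(X) = 87326 + 4*(1 - 194)/(2 - 194) = 87326 + 4*(-193)/(-192) = 87326 + 4*(-1/192)*(-193) = 87326 + 193/48 = 4191841/48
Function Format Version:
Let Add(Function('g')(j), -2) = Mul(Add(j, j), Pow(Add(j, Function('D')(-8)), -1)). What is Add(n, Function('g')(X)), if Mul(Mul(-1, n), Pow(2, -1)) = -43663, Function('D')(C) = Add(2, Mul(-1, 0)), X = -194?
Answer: Rational(4191841, 48) ≈ 87330.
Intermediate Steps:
Function('D')(C) = 2 (Function('D')(C) = Add(2, 0) = 2)
n = 87326 (n = Mul(-2, -43663) = 87326)
Function('g')(j) = Add(2, Mul(2, j, Pow(Add(2, j), -1))) (Function('g')(j) = Add(2, Mul(Add(j, j), Pow(Add(j, 2), -1))) = Add(2, Mul(Mul(2, j), Pow(Add(2, j), -1))) = Add(2, Mul(2, j, Pow(Add(2, j), -1))))
Add(n, Function('g')(X)) = Add(87326, Mul(4, Pow(Add(2, -194), -1), Add(1, -194))) = Add(87326, Mul(4, Pow(-192, -1), -193)) = Add(87326, Mul(4, Rational(-1, 192), -193)) = Add(87326, Rational(193, 48)) = Rational(4191841, 48)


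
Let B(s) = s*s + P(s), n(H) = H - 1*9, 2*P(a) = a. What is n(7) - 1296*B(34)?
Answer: -1520210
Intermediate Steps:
P(a) = a/2
n(H) = -9 + H (n(H) = H - 9 = -9 + H)
B(s) = s² + s/2 (B(s) = s*s + s/2 = s² + s/2)
n(7) - 1296*B(34) = (-9 + 7) - 44064*(½ + 34) = -2 - 44064*69/2 = -2 - 1296*1173 = -2 - 1520208 = -1520210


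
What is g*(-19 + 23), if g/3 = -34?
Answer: -408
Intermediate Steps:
g = -102 (g = 3*(-34) = -102)
g*(-19 + 23) = -102*(-19 + 23) = -102*4 = -408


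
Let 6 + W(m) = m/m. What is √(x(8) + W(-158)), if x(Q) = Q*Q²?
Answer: 13*√3 ≈ 22.517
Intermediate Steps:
x(Q) = Q³
W(m) = -5 (W(m) = -6 + m/m = -6 + 1 = -5)
√(x(8) + W(-158)) = √(8³ - 5) = √(512 - 5) = √507 = 13*√3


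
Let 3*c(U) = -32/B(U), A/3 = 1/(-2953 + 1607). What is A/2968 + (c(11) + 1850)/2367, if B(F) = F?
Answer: 243762282371/312047821008 ≈ 0.78117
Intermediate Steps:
A = -3/1346 (A = 3/(-2953 + 1607) = 3/(-1346) = 3*(-1/1346) = -3/1346 ≈ -0.0022288)
c(U) = -32/(3*U) (c(U) = (-32/U)/3 = -32/(3*U))
A/2968 + (c(11) + 1850)/2367 = -3/1346/2968 + (-32/3/11 + 1850)/2367 = -3/1346*1/2968 + (-32/3*1/11 + 1850)*(1/2367) = -3/3994928 + (-32/33 + 1850)*(1/2367) = -3/3994928 + (61018/33)*(1/2367) = -3/3994928 + 61018/78111 = 243762282371/312047821008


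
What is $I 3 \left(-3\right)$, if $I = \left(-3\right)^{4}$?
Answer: $-729$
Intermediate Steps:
$I = 81$
$I 3 \left(-3\right) = 81 \cdot 3 \left(-3\right) = 243 \left(-3\right) = -729$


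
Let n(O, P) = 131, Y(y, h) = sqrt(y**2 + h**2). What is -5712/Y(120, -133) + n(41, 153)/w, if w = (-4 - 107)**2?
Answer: 131/12321 - 5712*sqrt(32089)/32089 ≈ -31.876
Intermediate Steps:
Y(y, h) = sqrt(h**2 + y**2)
w = 12321 (w = (-111)**2 = 12321)
-5712/Y(120, -133) + n(41, 153)/w = -5712/sqrt((-133)**2 + 120**2) + 131/12321 = -5712/sqrt(17689 + 14400) + 131*(1/12321) = -5712*sqrt(32089)/32089 + 131/12321 = 131/12321 - 5712*sqrt(32089)/32089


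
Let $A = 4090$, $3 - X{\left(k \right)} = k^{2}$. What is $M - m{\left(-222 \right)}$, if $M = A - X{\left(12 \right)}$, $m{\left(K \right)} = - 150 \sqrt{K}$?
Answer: $4231 + 150 i \sqrt{222} \approx 4231.0 + 2234.9 i$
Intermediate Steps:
$X{\left(k \right)} = 3 - k^{2}$
$M = 4231$ ($M = 4090 - \left(3 - 12^{2}\right) = 4090 - \left(3 - 144\right) = 4090 - -141 = 4090 + 141 = 4231$)
$M - m{\left(-222 \right)} = 4231 - - 150 \sqrt{-222} = 4231 - - 150 i \sqrt{222} = 4231 + 150 i \sqrt{222}$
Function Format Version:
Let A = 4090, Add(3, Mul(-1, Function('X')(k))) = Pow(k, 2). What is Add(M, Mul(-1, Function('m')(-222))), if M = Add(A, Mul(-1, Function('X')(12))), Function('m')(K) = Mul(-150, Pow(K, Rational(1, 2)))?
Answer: Add(4231, Mul(150, I, Pow(222, Rational(1, 2)))) ≈ Add(4231.0, Mul(2234.9, I))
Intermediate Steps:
Function('X')(k) = Add(3, Mul(-1, Pow(k, 2)))
M = 4231 (M = Add(4090, Mul(-1, Add(3, Mul(-1, Pow(12, 2))))) = Add(4090, Mul(-1, Add(3, Mul(-1, 144)))) = Add(4090, Mul(-1, Add(3, -144))) = Add(4090, Mul(-1, -141)) = Add(4090, 141) = 4231)
Add(M, Mul(-1, Function('m')(-222))) = Add(4231, Mul(-1, Mul(-150, Pow(-222, Rational(1, 2))))) = Add(4231, Mul(-1, Mul(-150, Mul(I, Pow(222, Rational(1, 2)))))) = Add(4231, Mul(-1, Mul(-150, I, Pow(222, Rational(1, 2))))) = Add(4231, Mul(150, I, Pow(222, Rational(1, 2))))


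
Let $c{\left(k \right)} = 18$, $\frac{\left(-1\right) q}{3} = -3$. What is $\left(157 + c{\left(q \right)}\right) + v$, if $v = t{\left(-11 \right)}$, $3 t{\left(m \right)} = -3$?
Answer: $174$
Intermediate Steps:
$q = 9$ ($q = \left(-3\right) \left(-3\right) = 9$)
$t{\left(m \right)} = -1$ ($t{\left(m \right)} = \frac{1}{3} \left(-3\right) = -1$)
$v = -1$
$\left(157 + c{\left(q \right)}\right) + v = \left(157 + 18\right) - 1 = 175 - 1 = 174$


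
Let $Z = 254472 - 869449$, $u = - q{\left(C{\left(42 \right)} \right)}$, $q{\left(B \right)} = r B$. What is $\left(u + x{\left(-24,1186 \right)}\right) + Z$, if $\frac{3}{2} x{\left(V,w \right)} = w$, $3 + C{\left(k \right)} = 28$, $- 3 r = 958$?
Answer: $-606203$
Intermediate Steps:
$r = - \frac{958}{3}$ ($r = \left(- \frac{1}{3}\right) 958 = - \frac{958}{3} \approx -319.33$)
$C{\left(k \right)} = 25$ ($C{\left(k \right)} = -3 + 28 = 25$)
$x{\left(V,w \right)} = \frac{2 w}{3}$
$q{\left(B \right)} = - \frac{958 B}{3}$
$u = \frac{23950}{3}$ ($u = - \frac{\left(-958\right) 25}{3} = \left(-1\right) \left(- \frac{23950}{3}\right) = \frac{23950}{3} \approx 7983.3$)
$Z = -614977$ ($Z = 254472 - 869449 = -614977$)
$\left(u + x{\left(-24,1186 \right)}\right) + Z = \left(\frac{23950}{3} + \frac{2}{3} \cdot 1186\right) - 614977 = \left(\frac{23950}{3} + \frac{2372}{3}\right) - 614977 = 8774 - 614977 = -606203$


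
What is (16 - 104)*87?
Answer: -7656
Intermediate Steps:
(16 - 104)*87 = -88*87 = -7656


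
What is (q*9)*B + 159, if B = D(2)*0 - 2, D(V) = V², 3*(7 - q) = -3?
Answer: 15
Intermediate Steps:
q = 8 (q = 7 - ⅓*(-3) = 7 + 1 = 8)
B = -2 (B = 2²*0 - 2 = 4*0 - 2 = 0 - 2 = -2)
(q*9)*B + 159 = (8*9)*(-2) + 159 = 72*(-2) + 159 = -144 + 159 = 15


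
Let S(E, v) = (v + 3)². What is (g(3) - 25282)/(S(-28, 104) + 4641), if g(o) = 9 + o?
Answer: -2527/1609 ≈ -1.5705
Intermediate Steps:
S(E, v) = (3 + v)²
(g(3) - 25282)/(S(-28, 104) + 4641) = ((9 + 3) - 25282)/((3 + 104)² + 4641) = (12 - 25282)/(107² + 4641) = -25270/(11449 + 4641) = -25270/16090 = -25270*1/16090 = -2527/1609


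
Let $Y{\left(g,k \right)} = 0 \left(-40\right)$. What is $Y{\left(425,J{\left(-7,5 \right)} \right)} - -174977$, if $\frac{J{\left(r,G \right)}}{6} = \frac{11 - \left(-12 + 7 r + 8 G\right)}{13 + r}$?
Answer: $174977$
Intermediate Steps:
$J{\left(r,G \right)} = \frac{6 \left(23 - 8 G - 7 r\right)}{13 + r}$ ($J{\left(r,G \right)} = 6 \frac{11 - \left(-12 + 7 r + 8 G\right)}{13 + r} = 6 \frac{23 - 8 G - 7 r}{13 + r} = \frac{6 \left(23 - 8 G - 7 r\right)}{13 + r}$)
$Y{\left(g,k \right)} = 0$
$Y{\left(425,J{\left(-7,5 \right)} \right)} - -174977 = 0 - -174977 = 0 + 174977 = 174977$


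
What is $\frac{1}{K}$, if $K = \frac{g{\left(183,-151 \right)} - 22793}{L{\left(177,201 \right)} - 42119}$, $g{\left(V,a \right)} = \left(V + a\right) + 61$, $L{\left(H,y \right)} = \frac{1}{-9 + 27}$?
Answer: $\frac{758141}{408600} \approx 1.8555$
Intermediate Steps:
$L{\left(H,y \right)} = \frac{1}{18}$
$g{\left(V,a \right)} = 61 + V + a$
$K = \frac{408600}{758141}$ ($K = \frac{\left(61 + 183 - 151\right) - 22793}{\frac{1}{18} - 42119} = \frac{93 - 22793}{- \frac{758141}{18}} = \left(-22700\right) \left(- \frac{18}{758141}\right) = \frac{408600}{758141} \approx 0.53895$)
$\frac{1}{K} = \frac{1}{\frac{408600}{758141}} = \frac{758141}{408600}$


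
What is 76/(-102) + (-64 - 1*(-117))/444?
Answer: -4723/7548 ≈ -0.62573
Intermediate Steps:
76/(-102) + (-64 - 1*(-117))/444 = 76*(-1/102) + (-64 + 117)*(1/444) = -38/51 + 53*(1/444) = -38/51 + 53/444 = -4723/7548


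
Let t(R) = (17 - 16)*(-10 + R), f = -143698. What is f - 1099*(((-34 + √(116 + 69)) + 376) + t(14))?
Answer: -523952 - 1099*√185 ≈ -5.3890e+5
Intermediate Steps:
t(R) = -10 + R (t(R) = 1*(-10 + R) = -10 + R)
f - 1099*(((-34 + √(116 + 69)) + 376) + t(14)) = -143698 - 1099*(((-34 + √(116 + 69)) + 376) + (-10 + 14)) = -143698 - 1099*(((-34 + √185) + 376) + 4) = -143698 - 1099*((342 + √185) + 4) = -143698 - 1099*(346 + √185) = -143698 + (-380254 - 1099*√185) = -523952 - 1099*√185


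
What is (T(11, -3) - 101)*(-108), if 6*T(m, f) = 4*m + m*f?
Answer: 10710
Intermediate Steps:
T(m, f) = 2*m/3 + f*m/6 (T(m, f) = (4*m + m*f)/6 = (4*m + f*m)/6 = 2*m/3 + f*m/6)
(T(11, -3) - 101)*(-108) = ((1/6)*11*(4 - 3) - 101)*(-108) = ((1/6)*11*1 - 101)*(-108) = (11/6 - 101)*(-108) = -595/6*(-108) = 10710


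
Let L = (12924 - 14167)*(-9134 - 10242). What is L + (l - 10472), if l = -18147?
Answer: 24055749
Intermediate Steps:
L = 24084368 (L = -1243*(-19376) = 24084368)
L + (l - 10472) = 24084368 + (-18147 - 10472) = 24084368 - 28619 = 24055749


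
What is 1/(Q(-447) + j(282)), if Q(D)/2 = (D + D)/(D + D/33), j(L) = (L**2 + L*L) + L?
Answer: 17/2708676 ≈ 6.2761e-6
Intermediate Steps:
j(L) = L + 2*L**2 (j(L) = (L**2 + L**2) + L = 2*L**2 + L = L + 2*L**2)
Q(D) = 66/17 (Q(D) = 2*((D + D)/(D + D/33)) = 2*((2*D)/(D + D*(1/33))) = 2*((2*D)/(D + D/33)) = 2*((2*D)/((34*D/33))) = 2*((2*D)*(33/(34*D))) = 2*(33/17) = 66/17)
1/(Q(-447) + j(282)) = 1/(66/17 + 282*(1 + 2*282)) = 1/(66/17 + 282*(1 + 564)) = 1/(66/17 + 282*565) = 1/(66/17 + 159330) = 1/(2708676/17) = 17/2708676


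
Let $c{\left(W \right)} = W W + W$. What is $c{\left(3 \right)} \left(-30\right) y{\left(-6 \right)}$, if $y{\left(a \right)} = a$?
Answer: $2160$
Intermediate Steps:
$c{\left(W \right)} = W + W^{2}$ ($c{\left(W \right)} = W^{2} + W = W + W^{2}$)
$c{\left(3 \right)} \left(-30\right) y{\left(-6 \right)} = 3 \left(1 + 3\right) \left(-30\right) \left(-6\right) = 3 \cdot 4 \left(-30\right) \left(-6\right) = 12 \left(-30\right) \left(-6\right) = \left(-360\right) \left(-6\right) = 2160$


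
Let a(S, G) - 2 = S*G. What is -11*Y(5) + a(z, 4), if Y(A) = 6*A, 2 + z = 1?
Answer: -332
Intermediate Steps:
z = -1 (z = -2 + 1 = -1)
a(S, G) = 2 + G*S (a(S, G) = 2 + S*G = 2 + G*S)
-11*Y(5) + a(z, 4) = -66*5 + (2 + 4*(-1)) = -11*30 + (2 - 4) = -330 - 2 = -332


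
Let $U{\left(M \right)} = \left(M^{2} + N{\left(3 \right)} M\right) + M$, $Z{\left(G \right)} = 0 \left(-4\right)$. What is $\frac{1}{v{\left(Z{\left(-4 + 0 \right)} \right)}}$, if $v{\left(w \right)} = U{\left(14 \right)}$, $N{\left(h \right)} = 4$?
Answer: $\frac{1}{266} \approx 0.0037594$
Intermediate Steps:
$Z{\left(G \right)} = 0$
$U{\left(M \right)} = M^{2} + 5 M$ ($U{\left(M \right)} = \left(M^{2} + 4 M\right) + M = M^{2} + 5 M$)
$v{\left(w \right)} = 266$ ($v{\left(w \right)} = 14 \left(5 + 14\right) = 14 \cdot 19 = 266$)
$\frac{1}{v{\left(Z{\left(-4 + 0 \right)} \right)}} = \frac{1}{266}$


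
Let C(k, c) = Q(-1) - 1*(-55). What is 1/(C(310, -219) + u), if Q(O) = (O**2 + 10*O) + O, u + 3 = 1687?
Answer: 1/1729 ≈ 0.00057837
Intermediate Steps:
u = 1684 (u = -3 + 1687 = 1684)
Q(O) = O**2 + 11*O
C(k, c) = 45 (C(k, c) = -(11 - 1) - 1*(-55) = -1*10 + 55 = -10 + 55 = 45)
1/(C(310, -219) + u) = 1/(45 + 1684) = 1/1729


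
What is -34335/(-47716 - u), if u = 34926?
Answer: 4905/11806 ≈ 0.41547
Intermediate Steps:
-34335/(-47716 - u) = -34335/(-47716 - 1*34926) = -34335/(-47716 - 34926) = -34335/(-82642) = -34335*(-1/82642) = 4905/11806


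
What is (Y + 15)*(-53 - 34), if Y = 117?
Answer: -11484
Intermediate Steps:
(Y + 15)*(-53 - 34) = (117 + 15)*(-53 - 34) = 132*(-87) = -11484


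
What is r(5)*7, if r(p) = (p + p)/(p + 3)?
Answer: 35/4 ≈ 8.7500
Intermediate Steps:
r(p) = 2*p/(3 + p) (r(p) = (2*p)/(3 + p) = 2*p/(3 + p))
r(5)*7 = (2*5/(3 + 5))*7 = (2*5/8)*7 = (2*5*(⅛))*7 = (5/4)*7 = 35/4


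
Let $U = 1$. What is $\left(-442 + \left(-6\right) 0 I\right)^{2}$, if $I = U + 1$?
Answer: $195364$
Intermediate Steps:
$I = 2$ ($I = 1 + 1 = 2$)
$\left(-442 + \left(-6\right) 0 I\right)^{2} = \left(-442 + \left(-6\right) 0 \cdot 2\right)^{2} = \left(-442 + 0 \cdot 2\right)^{2} = \left(-442 + 0\right)^{2} = \left(-442\right)^{2} = 195364$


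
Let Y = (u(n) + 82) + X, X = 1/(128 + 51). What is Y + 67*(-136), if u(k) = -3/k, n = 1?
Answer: -1616906/179 ≈ -9033.0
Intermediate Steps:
X = 1/179 ≈ 0.0055866
Y = 14142/179 (Y = (-3/1 + 82) + 1/179 = (-3*1 + 82) + 1/179 = (-3 + 82) + 1/179 = 79 + 1/179 = 14142/179 ≈ 79.006)
Y + 67*(-136) = 14142/179 + 67*(-136) = 14142/179 - 9112 = -1616906/179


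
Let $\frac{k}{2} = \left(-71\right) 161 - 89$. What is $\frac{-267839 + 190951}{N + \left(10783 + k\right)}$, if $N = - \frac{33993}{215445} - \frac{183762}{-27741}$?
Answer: $\frac{12764817068710}{2033813080283} \approx 6.2763$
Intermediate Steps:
$N = \frac{4294178253}{664073305}$ ($N = \left(-33993\right) \frac{1}{215445} - - \frac{61254}{9247} = - \frac{11331}{71815} + \frac{61254}{9247} = \frac{4294178253}{664073305} \approx 6.4664$)
$k = -23040$ ($k = 2 \left(\left(-71\right) 161 - 89\right) = 2 \left(-11431 - 89\right) = 2 \left(-11520\right) = -23040$)
$\frac{-267839 + 190951}{N + \left(10783 + k\right)} = \frac{-267839 + 190951}{\frac{4294178253}{664073305} + \left(10783 - 23040\right)} = - \frac{76888}{\frac{4294178253}{664073305} - 12257} = - \frac{76888}{- \frac{8135252321132}{664073305}} = \left(-76888\right) \left(- \frac{664073305}{8135252321132}\right) = \frac{12764817068710}{2033813080283}$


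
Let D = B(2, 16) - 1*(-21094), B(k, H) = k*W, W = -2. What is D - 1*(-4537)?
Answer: 25627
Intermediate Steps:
B(k, H) = -2*k (B(k, H) = k*(-2) = -2*k)
D = 21090 (D = -2*2 - 1*(-21094) = -4 + 21094 = 21090)
D - 1*(-4537) = 21090 - 1*(-4537) = 21090 + 4537 = 25627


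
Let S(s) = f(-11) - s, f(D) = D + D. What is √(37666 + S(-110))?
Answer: √37754 ≈ 194.30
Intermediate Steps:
f(D) = 2*D
S(s) = -22 - s (S(s) = 2*(-11) - s = -22 - s)
√(37666 + S(-110)) = √(37666 + (-22 - 1*(-110))) = √(37666 + (-22 + 110)) = √(37666 + 88) = √37754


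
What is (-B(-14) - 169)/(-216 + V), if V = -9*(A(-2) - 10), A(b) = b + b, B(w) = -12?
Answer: 157/90 ≈ 1.7444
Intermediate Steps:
A(b) = 2*b
V = 126 (V = -9*(2*(-2) - 10) = -9*(-4 - 10) = -9*(-14) = 126)
(-B(-14) - 169)/(-216 + V) = (-1*(-12) - 169)/(-216 + 126) = (12 - 169)/(-90) = -157*(-1/90) = 157/90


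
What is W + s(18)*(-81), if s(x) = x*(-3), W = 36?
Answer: 4410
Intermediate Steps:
s(x) = -3*x
W + s(18)*(-81) = 36 - 3*18*(-81) = 36 - 54*(-81) = 36 + 4374 = 4410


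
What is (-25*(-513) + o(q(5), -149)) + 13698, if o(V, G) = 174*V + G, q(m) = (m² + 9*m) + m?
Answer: 39424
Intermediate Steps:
q(m) = m² + 10*m
o(V, G) = G + 174*V
(-25*(-513) + o(q(5), -149)) + 13698 = (-25*(-513) + (-149 + 174*(5*(10 + 5)))) + 13698 = (12825 + (-149 + 174*(5*15))) + 13698 = (12825 + (-149 + 174*75)) + 13698 = (12825 + (-149 + 13050)) + 13698 = (12825 + 12901) + 13698 = 25726 + 13698 = 39424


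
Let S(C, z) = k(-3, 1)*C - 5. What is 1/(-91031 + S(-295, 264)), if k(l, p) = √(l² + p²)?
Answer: -45518/4143341523 + 295*√10/8286683046 ≈ -1.0873e-5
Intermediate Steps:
S(C, z) = -5 + C*√10 (S(C, z) = √((-3)² + 1²)*C - 5 = √(9 + 1)*C - 5 = √10*C - 5 = C*√10 - 5 = -5 + C*√10)
1/(-91031 + S(-295, 264)) = 1/(-91031 + (-5 - 295*√10)) = 1/(-91036 - 295*√10)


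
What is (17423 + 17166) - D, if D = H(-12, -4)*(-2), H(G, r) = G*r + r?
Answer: 34677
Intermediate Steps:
H(G, r) = r + G*r
D = -88 (D = -4*(1 - 12)*(-2) = -4*(-11)*(-2) = 44*(-2) = -88)
(17423 + 17166) - D = (17423 + 17166) - 1*(-88) = 34589 + 88 = 34677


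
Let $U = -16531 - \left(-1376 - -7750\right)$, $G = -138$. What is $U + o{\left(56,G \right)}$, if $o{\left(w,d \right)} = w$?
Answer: $-22849$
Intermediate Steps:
$U = -22905$ ($U = -16531 - \left(-1376 + 7750\right) = -16531 - 6374 = -22905$)
$U + o{\left(56,G \right)} = -22905 + 56 = -22849$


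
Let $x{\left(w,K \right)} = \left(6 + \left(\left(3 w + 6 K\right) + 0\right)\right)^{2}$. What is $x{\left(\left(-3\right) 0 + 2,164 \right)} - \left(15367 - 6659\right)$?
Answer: $983308$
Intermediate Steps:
$x{\left(w,K \right)} = \left(6 + 3 w + 6 K\right)^{2}$ ($x{\left(w,K \right)} = \left(6 + \left(3 w + 6 K\right)\right)^{2} = \left(6 + 3 w + 6 K\right)^{2}$)
$x{\left(\left(-3\right) 0 + 2,164 \right)} - \left(15367 - 6659\right) = 9 \left(2 + \left(\left(-3\right) 0 + 2\right) + 2 \cdot 164\right)^{2} - \left(15367 - 6659\right) = 9 \left(2 + \left(0 + 2\right) + 328\right)^{2} - 8708 = 9 \left(2 + 2 + 328\right)^{2} - 8708 = 9 \cdot 332^{2} - 8708 = 9 \cdot 110224 - 8708 = 992016 - 8708 = 983308$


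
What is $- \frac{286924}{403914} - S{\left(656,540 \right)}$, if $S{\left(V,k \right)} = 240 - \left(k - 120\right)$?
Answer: $\frac{36208798}{201957} \approx 179.29$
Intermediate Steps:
$S{\left(V,k \right)} = 360 - k$ ($S{\left(V,k \right)} = 240 - \left(-120 + k\right) = 360 - k$)
$- \frac{286924}{403914} - S{\left(656,540 \right)} = - \frac{286924}{403914} - \left(360 - 540\right) = \left(-286924\right) \frac{1}{403914} - \left(360 - 540\right) = - \frac{143462}{201957} - -180 = - \frac{143462}{201957} + 180 = \frac{36208798}{201957}$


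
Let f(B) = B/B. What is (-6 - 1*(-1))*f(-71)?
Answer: -5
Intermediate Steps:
f(B) = 1
(-6 - 1*(-1))*f(-71) = (-6 - 1*(-1))*1 = (-6 + 1)*1 = -5*1 = -5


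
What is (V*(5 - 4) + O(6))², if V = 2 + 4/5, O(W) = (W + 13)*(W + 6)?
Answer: 1331716/25 ≈ 53269.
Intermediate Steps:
O(W) = (6 + W)*(13 + W) (O(W) = (13 + W)*(6 + W) = (6 + W)*(13 + W))
V = 14/5 (V = 2 + 4*(⅕) = 2 + ⅘ = 14/5 ≈ 2.8000)
(V*(5 - 4) + O(6))² = (14*(5 - 4)/5 + (78 + 6² + 19*6))² = ((14/5)*1 + (78 + 36 + 114))² = (14/5 + 228)² = (1154/5)² = 1331716/25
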